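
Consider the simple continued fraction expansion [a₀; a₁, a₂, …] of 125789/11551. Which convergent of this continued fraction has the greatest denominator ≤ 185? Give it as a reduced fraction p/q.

List convergents until the denominator exceeds the bound:
a_0 = 10: 10/1  (≤ bound)
a_1 = 1: 11/1  (≤ bound)
a_2 = 8: 98/9  (≤ bound)
a_3 = 12: 1187/109  (≤ bound)
a_4 = 2: 2472/227  (> 185, stop)

1187/109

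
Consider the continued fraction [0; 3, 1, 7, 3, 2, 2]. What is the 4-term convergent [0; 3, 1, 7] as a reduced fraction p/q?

8/31

Starting at the tail and folding back:
Start with 7.
1 + 1/(7/1) = 1 + 1/7 = 8/7
3 + 1/(8/7) = 3 + 7/8 = 31/8
0 + 1/(31/8) = 0 + 8/31 = 8/31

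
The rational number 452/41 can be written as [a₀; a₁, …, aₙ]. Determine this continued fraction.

Run the Euclidean algorithm, recording each quotient:
452 ÷ 41 → quotient 11, remainder 1
41 ÷ 1 → quotient 41, remainder 0

[11; 41]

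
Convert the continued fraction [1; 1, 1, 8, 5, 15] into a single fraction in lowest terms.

2021/1322

Build up convergents one term at a time:
a_0 = 1: 1/1
a_1 = 1: 2/1
a_2 = 1: 3/2
a_3 = 8: 26/17
a_4 = 5: 133/87
a_5 = 15: 2021/1322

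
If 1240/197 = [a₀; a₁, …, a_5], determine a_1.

1240 ÷ 197 → quotient 6, remainder 58
197 ÷ 58 → quotient 3, remainder 23

3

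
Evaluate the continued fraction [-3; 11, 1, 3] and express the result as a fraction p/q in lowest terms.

Start with 3.
1 + 1/(3/1) = 1 + 1/3 = 4/3
11 + 1/(4/3) = 11 + 3/4 = 47/4
-3 + 1/(47/4) = -3 + 4/47 = -137/47

-137/47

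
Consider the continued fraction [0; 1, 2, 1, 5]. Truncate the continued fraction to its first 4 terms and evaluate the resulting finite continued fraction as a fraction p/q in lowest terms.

Work from the innermost term outward:
Start with 1.
2 + 1/(1/1) = 2 + 1/1 = 3/1
1 + 1/(3/1) = 1 + 1/3 = 4/3
0 + 1/(4/3) = 0 + 3/4 = 3/4

3/4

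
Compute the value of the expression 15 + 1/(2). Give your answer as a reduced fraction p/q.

Starting at the tail and folding back:
Start with 2.
15 + 1/(2/1) = 15 + 1/2 = 31/2

31/2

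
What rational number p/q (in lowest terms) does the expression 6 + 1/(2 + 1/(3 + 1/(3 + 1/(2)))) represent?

341/53

Start with 2.
3 + 1/(2/1) = 3 + 1/2 = 7/2
3 + 1/(7/2) = 3 + 2/7 = 23/7
2 + 1/(23/7) = 2 + 7/23 = 53/23
6 + 1/(53/23) = 6 + 23/53 = 341/53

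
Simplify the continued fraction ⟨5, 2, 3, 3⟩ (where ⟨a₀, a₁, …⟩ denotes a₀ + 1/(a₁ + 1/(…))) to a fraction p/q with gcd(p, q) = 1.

125/23

a_0 = 5: 5/1
a_1 = 2: 11/2
a_2 = 3: 38/7
a_3 = 3: 125/23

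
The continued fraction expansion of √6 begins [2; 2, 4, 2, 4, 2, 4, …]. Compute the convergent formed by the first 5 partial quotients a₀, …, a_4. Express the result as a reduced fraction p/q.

218/89

a_0 = 2: 2/1
a_1 = 2: 5/2
a_2 = 4: 22/9
a_3 = 2: 49/20
a_4 = 4: 218/89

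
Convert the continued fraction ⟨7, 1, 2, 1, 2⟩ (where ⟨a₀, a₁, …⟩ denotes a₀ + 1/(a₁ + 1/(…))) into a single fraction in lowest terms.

85/11

Starting at the tail and folding back:
Start with 2.
1 + 1/(2/1) = 1 + 1/2 = 3/2
2 + 1/(3/2) = 2 + 2/3 = 8/3
1 + 1/(8/3) = 1 + 3/8 = 11/8
7 + 1/(11/8) = 7 + 8/11 = 85/11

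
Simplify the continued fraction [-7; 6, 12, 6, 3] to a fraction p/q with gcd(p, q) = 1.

-9604/1405

Use the convergent recurrence hₖ = aₖ·hₖ₋₁ + hₖ₋₂ (and likewise for the denominators kₖ):
a_0 = -7: -7/1
a_1 = 6: -41/6
a_2 = 12: -499/73
a_3 = 6: -3035/444
a_4 = 3: -9604/1405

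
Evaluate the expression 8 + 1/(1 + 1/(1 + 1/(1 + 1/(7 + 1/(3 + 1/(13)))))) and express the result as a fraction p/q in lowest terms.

Start with 13.
3 + 1/(13/1) = 3 + 1/13 = 40/13
7 + 1/(40/13) = 7 + 13/40 = 293/40
1 + 1/(293/40) = 1 + 40/293 = 333/293
1 + 1/(333/293) = 1 + 293/333 = 626/333
1 + 1/(626/333) = 1 + 333/626 = 959/626
8 + 1/(959/626) = 8 + 626/959 = 8298/959

8298/959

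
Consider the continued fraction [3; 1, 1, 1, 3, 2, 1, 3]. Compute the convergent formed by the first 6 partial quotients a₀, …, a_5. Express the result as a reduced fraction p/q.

a_0 = 3: 3/1
a_1 = 1: 4/1
a_2 = 1: 7/2
a_3 = 1: 11/3
a_4 = 3: 40/11
a_5 = 2: 91/25

91/25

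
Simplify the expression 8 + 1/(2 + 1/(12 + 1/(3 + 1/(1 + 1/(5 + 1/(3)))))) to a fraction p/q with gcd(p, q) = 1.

15799/1863

a_0 = 8: 8/1
a_1 = 2: 17/2
a_2 = 12: 212/25
a_3 = 3: 653/77
a_4 = 1: 865/102
a_5 = 5: 4978/587
a_6 = 3: 15799/1863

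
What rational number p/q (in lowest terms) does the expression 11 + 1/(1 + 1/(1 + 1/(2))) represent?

Use the convergent recurrence hₖ = aₖ·hₖ₋₁ + hₖ₋₂ (and likewise for the denominators kₖ):
a_0 = 11: 11/1
a_1 = 1: 12/1
a_2 = 1: 23/2
a_3 = 2: 58/5

58/5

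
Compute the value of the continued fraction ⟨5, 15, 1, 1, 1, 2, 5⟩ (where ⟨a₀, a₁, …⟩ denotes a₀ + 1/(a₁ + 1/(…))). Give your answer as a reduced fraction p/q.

3403/672

Start with 5.
2 + 1/(5/1) = 2 + 1/5 = 11/5
1 + 1/(11/5) = 1 + 5/11 = 16/11
1 + 1/(16/11) = 1 + 11/16 = 27/16
1 + 1/(27/16) = 1 + 16/27 = 43/27
15 + 1/(43/27) = 15 + 27/43 = 672/43
5 + 1/(672/43) = 5 + 43/672 = 3403/672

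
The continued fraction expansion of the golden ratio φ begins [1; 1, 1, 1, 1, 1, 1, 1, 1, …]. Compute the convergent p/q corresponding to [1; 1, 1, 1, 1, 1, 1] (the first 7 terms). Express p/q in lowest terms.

21/13

a_0 = 1: 1/1
a_1 = 1: 2/1
a_2 = 1: 3/2
a_3 = 1: 5/3
a_4 = 1: 8/5
a_5 = 1: 13/8
a_6 = 1: 21/13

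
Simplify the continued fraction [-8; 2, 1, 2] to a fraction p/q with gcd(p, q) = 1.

Collapse the nested fraction from the inside out:
Start with 2.
1 + 1/(2/1) = 1 + 1/2 = 3/2
2 + 1/(3/2) = 2 + 2/3 = 8/3
-8 + 1/(8/3) = -8 + 3/8 = -61/8

-61/8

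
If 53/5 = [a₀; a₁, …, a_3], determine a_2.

1

53 = 10·5 + 3, so a_0 = 10
5 = 1·3 + 2, so a_1 = 1
3 = 1·2 + 1, so a_2 = 1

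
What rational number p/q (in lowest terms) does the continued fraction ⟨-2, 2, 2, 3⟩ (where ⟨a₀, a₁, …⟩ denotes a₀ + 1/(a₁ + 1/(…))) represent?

Use the convergent recurrence hₖ = aₖ·hₖ₋₁ + hₖ₋₂ (and likewise for the denominators kₖ):
a_0 = -2: -2/1
a_1 = 2: -3/2
a_2 = 2: -8/5
a_3 = 3: -27/17

-27/17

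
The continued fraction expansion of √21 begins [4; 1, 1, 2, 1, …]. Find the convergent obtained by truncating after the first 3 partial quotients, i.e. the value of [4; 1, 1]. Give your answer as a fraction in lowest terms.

9/2

Start with 1.
1 + 1/(1/1) = 1 + 1/1 = 2/1
4 + 1/(2/1) = 4 + 1/2 = 9/2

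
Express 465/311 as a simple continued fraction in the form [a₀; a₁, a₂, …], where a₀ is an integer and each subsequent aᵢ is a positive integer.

[1; 2, 51, 3]

465 = 1·311 + 154, so a_0 = 1
311 = 2·154 + 3, so a_1 = 2
154 = 51·3 + 1, so a_2 = 51
3 = 3·1 + 0, so a_3 = 3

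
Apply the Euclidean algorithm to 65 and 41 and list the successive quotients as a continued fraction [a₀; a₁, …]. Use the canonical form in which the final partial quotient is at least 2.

[1; 1, 1, 2, 2, 3]

65 ÷ 41 → quotient 1, remainder 24
41 ÷ 24 → quotient 1, remainder 17
24 ÷ 17 → quotient 1, remainder 7
17 ÷ 7 → quotient 2, remainder 3
7 ÷ 3 → quotient 2, remainder 1
3 ÷ 1 → quotient 3, remainder 0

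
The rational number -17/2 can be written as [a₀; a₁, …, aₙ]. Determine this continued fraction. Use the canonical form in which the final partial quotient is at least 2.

-17 ÷ 2 → quotient -9, remainder 1
2 ÷ 1 → quotient 2, remainder 0

[-9; 2]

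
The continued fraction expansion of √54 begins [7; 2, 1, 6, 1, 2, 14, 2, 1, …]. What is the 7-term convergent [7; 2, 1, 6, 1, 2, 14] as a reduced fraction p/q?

6959/947

Start with 14.
2 + 1/(14/1) = 2 + 1/14 = 29/14
1 + 1/(29/14) = 1 + 14/29 = 43/29
6 + 1/(43/29) = 6 + 29/43 = 287/43
1 + 1/(287/43) = 1 + 43/287 = 330/287
2 + 1/(330/287) = 2 + 287/330 = 947/330
7 + 1/(947/330) = 7 + 330/947 = 6959/947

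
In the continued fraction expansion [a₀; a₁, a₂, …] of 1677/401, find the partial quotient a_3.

1677 ÷ 401 → quotient 4, remainder 73
401 ÷ 73 → quotient 5, remainder 36
73 ÷ 36 → quotient 2, remainder 1
36 ÷ 1 → quotient 36, remainder 0

36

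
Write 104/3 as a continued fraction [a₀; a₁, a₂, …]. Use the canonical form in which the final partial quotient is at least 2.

[34; 1, 2]

Repeatedly divide and take the remainder:
⌊104/3⌋ = 34, remainder 2
⌊3/2⌋ = 1, remainder 1
⌊2/1⌋ = 2, remainder 0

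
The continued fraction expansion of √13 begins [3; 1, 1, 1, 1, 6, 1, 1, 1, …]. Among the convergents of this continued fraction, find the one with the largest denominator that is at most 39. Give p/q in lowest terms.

a_0 = 3: 3/1  (≤ bound)
a_1 = 1: 4/1  (≤ bound)
a_2 = 1: 7/2  (≤ bound)
a_3 = 1: 11/3  (≤ bound)
a_4 = 1: 18/5  (≤ bound)
a_5 = 6: 119/33  (≤ bound)
a_6 = 1: 137/38  (≤ bound)
a_7 = 1: 256/71  (> 39, stop)

137/38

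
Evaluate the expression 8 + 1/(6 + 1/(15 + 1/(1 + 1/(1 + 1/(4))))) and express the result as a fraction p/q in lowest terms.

Work from the innermost term outward:
Start with 4.
1 + 1/(4/1) = 1 + 1/4 = 5/4
1 + 1/(5/4) = 1 + 4/5 = 9/5
15 + 1/(9/5) = 15 + 5/9 = 140/9
6 + 1/(140/9) = 6 + 9/140 = 849/140
8 + 1/(849/140) = 8 + 140/849 = 6932/849

6932/849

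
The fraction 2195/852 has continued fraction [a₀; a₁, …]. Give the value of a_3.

2

Apply division with remainder until the remainder is 0:
2195 ÷ 852 → quotient 2, remainder 491
852 ÷ 491 → quotient 1, remainder 361
491 ÷ 361 → quotient 1, remainder 130
361 ÷ 130 → quotient 2, remainder 101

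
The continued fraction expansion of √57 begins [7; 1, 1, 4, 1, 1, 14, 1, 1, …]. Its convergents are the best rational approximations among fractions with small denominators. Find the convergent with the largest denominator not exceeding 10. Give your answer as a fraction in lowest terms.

List convergents until the denominator exceeds the bound:
a_0 = 7: 7/1  (≤ bound)
a_1 = 1: 8/1  (≤ bound)
a_2 = 1: 15/2  (≤ bound)
a_3 = 4: 68/9  (≤ bound)
a_4 = 1: 83/11  (> 10, stop)

68/9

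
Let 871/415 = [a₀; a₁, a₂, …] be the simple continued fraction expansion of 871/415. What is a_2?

Run the Euclidean algorithm, recording each quotient:
871 ÷ 415 → quotient 2, remainder 41
415 ÷ 41 → quotient 10, remainder 5
41 ÷ 5 → quotient 8, remainder 1

8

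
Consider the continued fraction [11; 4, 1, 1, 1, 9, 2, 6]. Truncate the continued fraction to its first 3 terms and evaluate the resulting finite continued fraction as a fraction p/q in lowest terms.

56/5

a_0 = 11: 11/1
a_1 = 4: 45/4
a_2 = 1: 56/5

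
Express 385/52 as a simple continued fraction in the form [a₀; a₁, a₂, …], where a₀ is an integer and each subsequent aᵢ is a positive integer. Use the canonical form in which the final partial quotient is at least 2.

385 = 7·52 + 21, so a_0 = 7
52 = 2·21 + 10, so a_1 = 2
21 = 2·10 + 1, so a_2 = 2
10 = 10·1 + 0, so a_3 = 10

[7; 2, 2, 10]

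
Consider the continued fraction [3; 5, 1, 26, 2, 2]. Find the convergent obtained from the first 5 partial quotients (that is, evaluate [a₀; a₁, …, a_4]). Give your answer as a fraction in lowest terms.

Start with 2.
26 + 1/(2/1) = 26 + 1/2 = 53/2
1 + 1/(53/2) = 1 + 2/53 = 55/53
5 + 1/(55/53) = 5 + 53/55 = 328/55
3 + 1/(328/55) = 3 + 55/328 = 1039/328

1039/328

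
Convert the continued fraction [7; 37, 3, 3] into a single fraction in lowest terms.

Work from the innermost term outward:
Start with 3.
3 + 1/(3/1) = 3 + 1/3 = 10/3
37 + 1/(10/3) = 37 + 3/10 = 373/10
7 + 1/(373/10) = 7 + 10/373 = 2621/373

2621/373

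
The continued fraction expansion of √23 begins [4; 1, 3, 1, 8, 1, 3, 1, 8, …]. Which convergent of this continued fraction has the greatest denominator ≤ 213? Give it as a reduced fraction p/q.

a_0 = 4: 4/1  (≤ bound)
a_1 = 1: 5/1  (≤ bound)
a_2 = 3: 19/4  (≤ bound)
a_3 = 1: 24/5  (≤ bound)
a_4 = 8: 211/44  (≤ bound)
a_5 = 1: 235/49  (≤ bound)
a_6 = 3: 916/191  (≤ bound)
a_7 = 1: 1151/240  (> 213, stop)

916/191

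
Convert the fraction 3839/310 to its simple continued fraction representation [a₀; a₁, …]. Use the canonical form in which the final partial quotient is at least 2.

Repeatedly divide and take the remainder:
3839 = 12·310 + 119, so a_0 = 12
310 = 2·119 + 72, so a_1 = 2
119 = 1·72 + 47, so a_2 = 1
72 = 1·47 + 25, so a_3 = 1
47 = 1·25 + 22, so a_4 = 1
25 = 1·22 + 3, so a_5 = 1
22 = 7·3 + 1, so a_6 = 7
3 = 3·1 + 0, so a_7 = 3

[12; 2, 1, 1, 1, 1, 7, 3]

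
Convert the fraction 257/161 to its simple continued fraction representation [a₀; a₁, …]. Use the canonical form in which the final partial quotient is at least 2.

[1; 1, 1, 2, 10, 3]

257 = 1·161 + 96, so a_0 = 1
161 = 1·96 + 65, so a_1 = 1
96 = 1·65 + 31, so a_2 = 1
65 = 2·31 + 3, so a_3 = 2
31 = 10·3 + 1, so a_4 = 10
3 = 3·1 + 0, so a_5 = 3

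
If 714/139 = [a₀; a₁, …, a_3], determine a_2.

⌊714/139⌋ = 5, remainder 19
⌊139/19⌋ = 7, remainder 6
⌊19/6⌋ = 3, remainder 1

3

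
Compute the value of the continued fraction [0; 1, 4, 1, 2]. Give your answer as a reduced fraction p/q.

14/17

a_0 = 0: 0/1
a_1 = 1: 1/1
a_2 = 4: 4/5
a_3 = 1: 5/6
a_4 = 2: 14/17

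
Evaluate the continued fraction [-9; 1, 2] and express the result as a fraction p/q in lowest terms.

-25/3

Collapse the nested fraction from the inside out:
Start with 2.
1 + 1/(2/1) = 1 + 1/2 = 3/2
-9 + 1/(3/2) = -9 + 2/3 = -25/3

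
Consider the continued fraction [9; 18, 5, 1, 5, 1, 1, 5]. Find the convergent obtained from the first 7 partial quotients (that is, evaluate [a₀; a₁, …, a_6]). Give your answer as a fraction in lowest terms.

Starting at the tail and folding back:
Start with 1.
1 + 1/(1/1) = 1 + 1/1 = 2/1
5 + 1/(2/1) = 5 + 1/2 = 11/2
1 + 1/(11/2) = 1 + 2/11 = 13/11
5 + 1/(13/11) = 5 + 11/13 = 76/13
18 + 1/(76/13) = 18 + 13/76 = 1381/76
9 + 1/(1381/76) = 9 + 76/1381 = 12505/1381

12505/1381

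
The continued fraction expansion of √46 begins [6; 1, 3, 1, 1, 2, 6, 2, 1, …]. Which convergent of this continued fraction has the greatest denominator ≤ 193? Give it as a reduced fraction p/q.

a_0 = 6: 6/1  (≤ bound)
a_1 = 1: 7/1  (≤ bound)
a_2 = 3: 27/4  (≤ bound)
a_3 = 1: 34/5  (≤ bound)
a_4 = 1: 61/9  (≤ bound)
a_5 = 2: 156/23  (≤ bound)
a_6 = 6: 997/147  (≤ bound)
a_7 = 2: 2150/317  (> 193, stop)

997/147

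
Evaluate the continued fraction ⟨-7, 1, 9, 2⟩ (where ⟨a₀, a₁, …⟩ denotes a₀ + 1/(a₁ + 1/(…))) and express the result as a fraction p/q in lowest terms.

a_0 = -7: -7/1
a_1 = 1: -6/1
a_2 = 9: -61/10
a_3 = 2: -128/21

-128/21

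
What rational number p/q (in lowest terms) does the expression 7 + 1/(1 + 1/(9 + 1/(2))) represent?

Collapse the nested fraction from the inside out:
Start with 2.
9 + 1/(2/1) = 9 + 1/2 = 19/2
1 + 1/(19/2) = 1 + 2/19 = 21/19
7 + 1/(21/19) = 7 + 19/21 = 166/21

166/21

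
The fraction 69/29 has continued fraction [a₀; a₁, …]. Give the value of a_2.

69 ÷ 29 → quotient 2, remainder 11
29 ÷ 11 → quotient 2, remainder 7
11 ÷ 7 → quotient 1, remainder 4

1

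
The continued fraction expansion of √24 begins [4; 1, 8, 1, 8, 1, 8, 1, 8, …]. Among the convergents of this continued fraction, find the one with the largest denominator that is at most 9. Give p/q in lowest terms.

44/9

a_0 = 4: 4/1  (≤ bound)
a_1 = 1: 5/1  (≤ bound)
a_2 = 8: 44/9  (≤ bound)
a_3 = 1: 49/10  (> 9, stop)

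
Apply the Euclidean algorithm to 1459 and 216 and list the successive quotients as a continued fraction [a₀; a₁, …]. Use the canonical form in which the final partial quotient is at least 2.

1459 = 6·216 + 163, so a_0 = 6
216 = 1·163 + 53, so a_1 = 1
163 = 3·53 + 4, so a_2 = 3
53 = 13·4 + 1, so a_3 = 13
4 = 4·1 + 0, so a_4 = 4

[6; 1, 3, 13, 4]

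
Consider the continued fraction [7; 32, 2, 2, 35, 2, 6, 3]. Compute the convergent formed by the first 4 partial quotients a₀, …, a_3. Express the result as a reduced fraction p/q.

a_0 = 7: 7/1
a_1 = 32: 225/32
a_2 = 2: 457/65
a_3 = 2: 1139/162

1139/162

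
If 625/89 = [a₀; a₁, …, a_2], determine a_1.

Apply division with remainder until the remainder is 0:
625 = 7·89 + 2, so a_0 = 7
89 = 44·2 + 1, so a_1 = 44

44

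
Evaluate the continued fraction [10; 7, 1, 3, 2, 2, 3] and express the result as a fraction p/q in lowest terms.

Compute successive convergents:
a_0 = 10: 10/1
a_1 = 7: 71/7
a_2 = 1: 81/8
a_3 = 3: 314/31
a_4 = 2: 709/70
a_5 = 2: 1732/171
a_6 = 3: 5905/583

5905/583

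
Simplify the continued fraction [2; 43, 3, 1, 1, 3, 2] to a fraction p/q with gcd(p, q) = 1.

a_0 = 2: 2/1
a_1 = 43: 87/43
a_2 = 3: 263/130
a_3 = 1: 350/173
a_4 = 1: 613/303
a_5 = 3: 2189/1082
a_6 = 2: 4991/2467

4991/2467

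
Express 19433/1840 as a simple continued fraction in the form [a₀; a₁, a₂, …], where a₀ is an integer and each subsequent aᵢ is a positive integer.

[10; 1, 1, 3, 1, 1, 3, 32]

19433 = 10·1840 + 1033, so a_0 = 10
1840 = 1·1033 + 807, so a_1 = 1
1033 = 1·807 + 226, so a_2 = 1
807 = 3·226 + 129, so a_3 = 3
226 = 1·129 + 97, so a_4 = 1
129 = 1·97 + 32, so a_5 = 1
97 = 3·32 + 1, so a_6 = 3
32 = 32·1 + 0, so a_7 = 32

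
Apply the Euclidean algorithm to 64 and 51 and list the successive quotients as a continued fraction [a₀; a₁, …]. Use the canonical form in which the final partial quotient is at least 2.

[1; 3, 1, 12]

Repeatedly divide and take the remainder:
64 = 1·51 + 13, so a_0 = 1
51 = 3·13 + 12, so a_1 = 3
13 = 1·12 + 1, so a_2 = 1
12 = 12·1 + 0, so a_3 = 12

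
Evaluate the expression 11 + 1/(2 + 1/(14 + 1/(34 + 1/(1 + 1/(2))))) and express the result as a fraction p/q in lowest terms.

Work from the innermost term outward:
Start with 2.
1 + 1/(2/1) = 1 + 1/2 = 3/2
34 + 1/(3/2) = 34 + 2/3 = 104/3
14 + 1/(104/3) = 14 + 3/104 = 1459/104
2 + 1/(1459/104) = 2 + 104/1459 = 3022/1459
11 + 1/(3022/1459) = 11 + 1459/3022 = 34701/3022

34701/3022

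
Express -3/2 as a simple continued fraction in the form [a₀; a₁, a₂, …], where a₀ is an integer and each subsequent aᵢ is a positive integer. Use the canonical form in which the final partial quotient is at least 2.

-3 = -2·2 + 1, so a_0 = -2
2 = 2·1 + 0, so a_1 = 2

[-2; 2]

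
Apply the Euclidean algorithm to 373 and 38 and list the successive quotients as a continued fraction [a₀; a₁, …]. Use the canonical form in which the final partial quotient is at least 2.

[9; 1, 4, 2, 3]

373 = 9·38 + 31, so a_0 = 9
38 = 1·31 + 7, so a_1 = 1
31 = 4·7 + 3, so a_2 = 4
7 = 2·3 + 1, so a_3 = 2
3 = 3·1 + 0, so a_4 = 3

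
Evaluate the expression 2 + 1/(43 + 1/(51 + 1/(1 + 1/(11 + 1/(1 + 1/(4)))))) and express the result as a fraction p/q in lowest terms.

a_0 = 2: 2/1
a_1 = 43: 87/43
a_2 = 51: 4439/2194
a_3 = 1: 4526/2237
a_4 = 11: 54225/26801
a_5 = 1: 58751/29038
a_6 = 4: 289229/142953

289229/142953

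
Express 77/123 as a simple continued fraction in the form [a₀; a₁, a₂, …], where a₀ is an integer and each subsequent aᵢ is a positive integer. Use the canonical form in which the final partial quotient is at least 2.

Run the Euclidean algorithm, recording each quotient:
77 = 0·123 + 77, so a_0 = 0
123 = 1·77 + 46, so a_1 = 1
77 = 1·46 + 31, so a_2 = 1
46 = 1·31 + 15, so a_3 = 1
31 = 2·15 + 1, so a_4 = 2
15 = 15·1 + 0, so a_5 = 15

[0; 1, 1, 1, 2, 15]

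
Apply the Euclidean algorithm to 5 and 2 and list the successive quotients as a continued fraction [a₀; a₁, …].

⌊5/2⌋ = 2, remainder 1
⌊2/1⌋ = 2, remainder 0

[2; 2]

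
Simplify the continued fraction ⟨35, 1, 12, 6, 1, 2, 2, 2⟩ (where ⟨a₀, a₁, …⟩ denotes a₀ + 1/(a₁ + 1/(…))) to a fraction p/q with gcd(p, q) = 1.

53850/1499

Start with 2.
2 + 1/(2/1) = 2 + 1/2 = 5/2
2 + 1/(5/2) = 2 + 2/5 = 12/5
1 + 1/(12/5) = 1 + 5/12 = 17/12
6 + 1/(17/12) = 6 + 12/17 = 114/17
12 + 1/(114/17) = 12 + 17/114 = 1385/114
1 + 1/(1385/114) = 1 + 114/1385 = 1499/1385
35 + 1/(1499/1385) = 35 + 1385/1499 = 53850/1499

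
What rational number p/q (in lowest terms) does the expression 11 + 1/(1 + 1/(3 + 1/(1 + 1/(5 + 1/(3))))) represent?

Compute successive convergents:
a_0 = 11: 11/1
a_1 = 1: 12/1
a_2 = 3: 47/4
a_3 = 1: 59/5
a_4 = 5: 342/29
a_5 = 3: 1085/92

1085/92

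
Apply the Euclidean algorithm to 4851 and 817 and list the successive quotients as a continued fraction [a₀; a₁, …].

[5; 1, 15, 51]

4851 = 5·817 + 766, so a_0 = 5
817 = 1·766 + 51, so a_1 = 1
766 = 15·51 + 1, so a_2 = 15
51 = 51·1 + 0, so a_3 = 51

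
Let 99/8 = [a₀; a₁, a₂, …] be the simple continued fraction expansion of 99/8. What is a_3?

2

Run the Euclidean algorithm, recording each quotient:
99 ÷ 8 → quotient 12, remainder 3
8 ÷ 3 → quotient 2, remainder 2
3 ÷ 2 → quotient 1, remainder 1
2 ÷ 1 → quotient 2, remainder 0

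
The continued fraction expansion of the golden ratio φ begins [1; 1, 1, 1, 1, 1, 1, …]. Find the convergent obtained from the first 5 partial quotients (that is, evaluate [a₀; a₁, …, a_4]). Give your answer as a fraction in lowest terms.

a_0 = 1: 1/1
a_1 = 1: 2/1
a_2 = 1: 3/2
a_3 = 1: 5/3
a_4 = 1: 8/5

8/5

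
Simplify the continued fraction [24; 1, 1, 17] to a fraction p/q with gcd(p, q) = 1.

858/35

Work from the innermost term outward:
Start with 17.
1 + 1/(17/1) = 1 + 1/17 = 18/17
1 + 1/(18/17) = 1 + 17/18 = 35/18
24 + 1/(35/18) = 24 + 18/35 = 858/35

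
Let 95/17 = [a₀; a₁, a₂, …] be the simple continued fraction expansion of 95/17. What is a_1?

1

⌊95/17⌋ = 5, remainder 10
⌊17/10⌋ = 1, remainder 7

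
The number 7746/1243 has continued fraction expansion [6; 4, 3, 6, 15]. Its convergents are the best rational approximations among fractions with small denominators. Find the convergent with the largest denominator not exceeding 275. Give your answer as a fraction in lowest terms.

a_0 = 6: 6/1  (≤ bound)
a_1 = 4: 25/4  (≤ bound)
a_2 = 3: 81/13  (≤ bound)
a_3 = 6: 511/82  (≤ bound)
a_4 = 15: 7746/1243  (> 275, stop)

511/82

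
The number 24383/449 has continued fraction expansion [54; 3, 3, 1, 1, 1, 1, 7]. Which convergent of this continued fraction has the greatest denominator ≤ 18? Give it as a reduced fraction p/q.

a_0 = 54: 54/1  (≤ bound)
a_1 = 3: 163/3  (≤ bound)
a_2 = 3: 543/10  (≤ bound)
a_3 = 1: 706/13  (≤ bound)
a_4 = 1: 1249/23  (> 18, stop)

706/13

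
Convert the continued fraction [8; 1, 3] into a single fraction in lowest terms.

35/4

a_0 = 8: 8/1
a_1 = 1: 9/1
a_2 = 3: 35/4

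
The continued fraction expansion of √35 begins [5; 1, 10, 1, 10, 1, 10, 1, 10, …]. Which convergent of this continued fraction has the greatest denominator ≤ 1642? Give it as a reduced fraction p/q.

List convergents until the denominator exceeds the bound:
a_0 = 5: 5/1  (≤ bound)
a_1 = 1: 6/1  (≤ bound)
a_2 = 10: 65/11  (≤ bound)
a_3 = 1: 71/12  (≤ bound)
a_4 = 10: 775/131  (≤ bound)
a_5 = 1: 846/143  (≤ bound)
a_6 = 10: 9235/1561  (≤ bound)
a_7 = 1: 10081/1704  (> 1642, stop)

9235/1561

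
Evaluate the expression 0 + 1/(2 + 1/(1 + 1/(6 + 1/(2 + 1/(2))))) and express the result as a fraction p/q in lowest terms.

Use the convergent recurrence hₖ = aₖ·hₖ₋₁ + hₖ₋₂ (and likewise for the denominators kₖ):
a_0 = 0: 0/1
a_1 = 2: 1/2
a_2 = 1: 1/3
a_3 = 6: 7/20
a_4 = 2: 15/43
a_5 = 2: 37/106

37/106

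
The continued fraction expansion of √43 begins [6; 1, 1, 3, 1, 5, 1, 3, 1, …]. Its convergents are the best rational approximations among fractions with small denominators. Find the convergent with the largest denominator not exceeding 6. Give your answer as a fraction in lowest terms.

a_0 = 6: 6/1  (≤ bound)
a_1 = 1: 7/1  (≤ bound)
a_2 = 1: 13/2  (≤ bound)
a_3 = 3: 46/7  (> 6, stop)

13/2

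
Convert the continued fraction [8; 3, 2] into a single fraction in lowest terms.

58/7

Compute successive convergents:
a_0 = 8: 8/1
a_1 = 3: 25/3
a_2 = 2: 58/7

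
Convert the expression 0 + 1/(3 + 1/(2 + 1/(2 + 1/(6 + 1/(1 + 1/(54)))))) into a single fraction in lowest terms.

Start with 54.
1 + 1/(54/1) = 1 + 1/54 = 55/54
6 + 1/(55/54) = 6 + 54/55 = 384/55
2 + 1/(384/55) = 2 + 55/384 = 823/384
2 + 1/(823/384) = 2 + 384/823 = 2030/823
3 + 1/(2030/823) = 3 + 823/2030 = 6913/2030
0 + 1/(6913/2030) = 0 + 2030/6913 = 2030/6913

2030/6913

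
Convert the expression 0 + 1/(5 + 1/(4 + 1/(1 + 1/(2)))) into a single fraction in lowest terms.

14/73

Compute successive convergents:
a_0 = 0: 0/1
a_1 = 5: 1/5
a_2 = 4: 4/21
a_3 = 1: 5/26
a_4 = 2: 14/73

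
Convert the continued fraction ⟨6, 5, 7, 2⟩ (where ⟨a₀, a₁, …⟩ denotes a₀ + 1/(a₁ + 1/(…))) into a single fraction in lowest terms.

Use the convergent recurrence hₖ = aₖ·hₖ₋₁ + hₖ₋₂ (and likewise for the denominators kₖ):
a_0 = 6: 6/1
a_1 = 5: 31/5
a_2 = 7: 223/36
a_3 = 2: 477/77

477/77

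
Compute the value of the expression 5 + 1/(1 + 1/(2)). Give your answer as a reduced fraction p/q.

17/3

a_0 = 5: 5/1
a_1 = 1: 6/1
a_2 = 2: 17/3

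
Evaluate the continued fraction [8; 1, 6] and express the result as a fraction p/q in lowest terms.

62/7

Compute successive convergents:
a_0 = 8: 8/1
a_1 = 1: 9/1
a_2 = 6: 62/7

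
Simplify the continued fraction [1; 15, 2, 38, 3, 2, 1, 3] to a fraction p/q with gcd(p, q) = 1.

a_0 = 1: 1/1
a_1 = 15: 16/15
a_2 = 2: 33/31
a_3 = 38: 1270/1193
a_4 = 3: 3843/3610
a_5 = 2: 8956/8413
a_6 = 1: 12799/12023
a_7 = 3: 47353/44482

47353/44482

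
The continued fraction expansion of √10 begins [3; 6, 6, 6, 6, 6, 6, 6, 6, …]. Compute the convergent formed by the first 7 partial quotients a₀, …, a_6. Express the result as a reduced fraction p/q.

168717/53353

a_0 = 3: 3/1
a_1 = 6: 19/6
a_2 = 6: 117/37
a_3 = 6: 721/228
a_4 = 6: 4443/1405
a_5 = 6: 27379/8658
a_6 = 6: 168717/53353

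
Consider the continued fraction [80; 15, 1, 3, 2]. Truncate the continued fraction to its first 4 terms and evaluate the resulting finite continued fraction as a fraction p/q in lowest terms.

a_0 = 80: 80/1
a_1 = 15: 1201/15
a_2 = 1: 1281/16
a_3 = 3: 5044/63

5044/63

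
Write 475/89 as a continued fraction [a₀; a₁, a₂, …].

Run the Euclidean algorithm, recording each quotient:
475 = 5·89 + 30, so a_0 = 5
89 = 2·30 + 29, so a_1 = 2
30 = 1·29 + 1, so a_2 = 1
29 = 29·1 + 0, so a_3 = 29

[5; 2, 1, 29]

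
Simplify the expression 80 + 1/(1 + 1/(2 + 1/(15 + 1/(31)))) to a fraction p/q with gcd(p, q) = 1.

115283/1429

a_0 = 80: 80/1
a_1 = 1: 81/1
a_2 = 2: 242/3
a_3 = 15: 3711/46
a_4 = 31: 115283/1429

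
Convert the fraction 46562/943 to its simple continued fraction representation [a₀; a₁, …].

Repeatedly divide and take the remainder:
⌊46562/943⌋ = 49, remainder 355
⌊943/355⌋ = 2, remainder 233
⌊355/233⌋ = 1, remainder 122
⌊233/122⌋ = 1, remainder 111
⌊122/111⌋ = 1, remainder 11
⌊111/11⌋ = 10, remainder 1
⌊11/1⌋ = 11, remainder 0

[49; 2, 1, 1, 1, 10, 11]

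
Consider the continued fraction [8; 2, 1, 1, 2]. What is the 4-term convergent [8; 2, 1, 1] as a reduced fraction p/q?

a_0 = 8: 8/1
a_1 = 2: 17/2
a_2 = 1: 25/3
a_3 = 1: 42/5

42/5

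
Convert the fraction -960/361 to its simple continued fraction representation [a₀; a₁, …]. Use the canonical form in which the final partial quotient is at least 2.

Repeatedly divide and take the remainder:
-960 = -3·361 + 123, so a_0 = -3
361 = 2·123 + 115, so a_1 = 2
123 = 1·115 + 8, so a_2 = 1
115 = 14·8 + 3, so a_3 = 14
8 = 2·3 + 2, so a_4 = 2
3 = 1·2 + 1, so a_5 = 1
2 = 2·1 + 0, so a_6 = 2

[-3; 2, 1, 14, 2, 1, 2]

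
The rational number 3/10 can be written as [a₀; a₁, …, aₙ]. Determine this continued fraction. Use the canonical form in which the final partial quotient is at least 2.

⌊3/10⌋ = 0, remainder 3
⌊10/3⌋ = 3, remainder 1
⌊3/1⌋ = 3, remainder 0

[0; 3, 3]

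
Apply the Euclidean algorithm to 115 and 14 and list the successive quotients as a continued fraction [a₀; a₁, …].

Apply division with remainder until the remainder is 0:
⌊115/14⌋ = 8, remainder 3
⌊14/3⌋ = 4, remainder 2
⌊3/2⌋ = 1, remainder 1
⌊2/1⌋ = 2, remainder 0

[8; 4, 1, 2]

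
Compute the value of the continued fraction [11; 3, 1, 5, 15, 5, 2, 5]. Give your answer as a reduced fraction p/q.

238649/21193

Start with 5.
2 + 1/(5/1) = 2 + 1/5 = 11/5
5 + 1/(11/5) = 5 + 5/11 = 60/11
15 + 1/(60/11) = 15 + 11/60 = 911/60
5 + 1/(911/60) = 5 + 60/911 = 4615/911
1 + 1/(4615/911) = 1 + 911/4615 = 5526/4615
3 + 1/(5526/4615) = 3 + 4615/5526 = 21193/5526
11 + 1/(21193/5526) = 11 + 5526/21193 = 238649/21193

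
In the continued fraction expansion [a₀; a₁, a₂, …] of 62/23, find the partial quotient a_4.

2

62 = 2·23 + 16, so a_0 = 2
23 = 1·16 + 7, so a_1 = 1
16 = 2·7 + 2, so a_2 = 2
7 = 3·2 + 1, so a_3 = 3
2 = 2·1 + 0, so a_4 = 2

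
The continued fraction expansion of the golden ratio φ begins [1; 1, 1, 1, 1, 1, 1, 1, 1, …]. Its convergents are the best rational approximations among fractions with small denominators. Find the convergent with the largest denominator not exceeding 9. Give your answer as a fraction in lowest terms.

a_0 = 1: 1/1  (≤ bound)
a_1 = 1: 2/1  (≤ bound)
a_2 = 1: 3/2  (≤ bound)
a_3 = 1: 5/3  (≤ bound)
a_4 = 1: 8/5  (≤ bound)
a_5 = 1: 13/8  (≤ bound)
a_6 = 1: 21/13  (> 9, stop)

13/8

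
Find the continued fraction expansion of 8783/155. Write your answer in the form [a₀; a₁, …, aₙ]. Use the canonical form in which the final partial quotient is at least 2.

⌊8783/155⌋ = 56, remainder 103
⌊155/103⌋ = 1, remainder 52
⌊103/52⌋ = 1, remainder 51
⌊52/51⌋ = 1, remainder 1
⌊51/1⌋ = 51, remainder 0

[56; 1, 1, 1, 51]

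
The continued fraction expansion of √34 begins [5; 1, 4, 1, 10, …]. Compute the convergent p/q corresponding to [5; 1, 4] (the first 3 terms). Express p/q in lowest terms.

Collapse the nested fraction from the inside out:
Start with 4.
1 + 1/(4/1) = 1 + 1/4 = 5/4
5 + 1/(5/4) = 5 + 4/5 = 29/5

29/5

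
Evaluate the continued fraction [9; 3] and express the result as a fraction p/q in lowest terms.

28/3

Collapse the nested fraction from the inside out:
Start with 3.
9 + 1/(3/1) = 9 + 1/3 = 28/3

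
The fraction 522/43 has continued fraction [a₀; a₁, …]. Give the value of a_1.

522 ÷ 43 → quotient 12, remainder 6
43 ÷ 6 → quotient 7, remainder 1

7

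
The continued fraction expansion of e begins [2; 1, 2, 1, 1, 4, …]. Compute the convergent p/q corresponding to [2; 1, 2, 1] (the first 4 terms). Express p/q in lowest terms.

11/4

Work from the innermost term outward:
Start with 1.
2 + 1/(1/1) = 2 + 1/1 = 3/1
1 + 1/(3/1) = 1 + 1/3 = 4/3
2 + 1/(4/3) = 2 + 3/4 = 11/4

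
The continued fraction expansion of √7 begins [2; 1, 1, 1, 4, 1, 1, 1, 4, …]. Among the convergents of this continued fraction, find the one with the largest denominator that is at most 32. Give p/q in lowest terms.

82/31

a_0 = 2: 2/1  (≤ bound)
a_1 = 1: 3/1  (≤ bound)
a_2 = 1: 5/2  (≤ bound)
a_3 = 1: 8/3  (≤ bound)
a_4 = 4: 37/14  (≤ bound)
a_5 = 1: 45/17  (≤ bound)
a_6 = 1: 82/31  (≤ bound)
a_7 = 1: 127/48  (> 32, stop)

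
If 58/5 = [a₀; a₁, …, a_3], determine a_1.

1

Run the Euclidean algorithm, recording each quotient:
⌊58/5⌋ = 11, remainder 3
⌊5/3⌋ = 1, remainder 2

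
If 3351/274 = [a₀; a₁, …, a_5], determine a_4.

6

⌊3351/274⌋ = 12, remainder 63
⌊274/63⌋ = 4, remainder 22
⌊63/22⌋ = 2, remainder 19
⌊22/19⌋ = 1, remainder 3
⌊19/3⌋ = 6, remainder 1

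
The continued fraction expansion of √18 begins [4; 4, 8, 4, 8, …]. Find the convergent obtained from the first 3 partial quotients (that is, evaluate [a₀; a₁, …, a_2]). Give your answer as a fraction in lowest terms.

Start with 8.
4 + 1/(8/1) = 4 + 1/8 = 33/8
4 + 1/(33/8) = 4 + 8/33 = 140/33

140/33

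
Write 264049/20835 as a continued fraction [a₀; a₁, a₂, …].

264049 ÷ 20835 → quotient 12, remainder 14029
20835 ÷ 14029 → quotient 1, remainder 6806
14029 ÷ 6806 → quotient 2, remainder 417
6806 ÷ 417 → quotient 16, remainder 134
417 ÷ 134 → quotient 3, remainder 15
134 ÷ 15 → quotient 8, remainder 14
15 ÷ 14 → quotient 1, remainder 1
14 ÷ 1 → quotient 14, remainder 0

[12; 1, 2, 16, 3, 8, 1, 14]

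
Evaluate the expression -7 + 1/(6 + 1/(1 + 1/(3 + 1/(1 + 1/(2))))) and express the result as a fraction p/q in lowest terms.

Starting at the tail and folding back:
Start with 2.
1 + 1/(2/1) = 1 + 1/2 = 3/2
3 + 1/(3/2) = 3 + 2/3 = 11/3
1 + 1/(11/3) = 1 + 3/11 = 14/11
6 + 1/(14/11) = 6 + 11/14 = 95/14
-7 + 1/(95/14) = -7 + 14/95 = -651/95

-651/95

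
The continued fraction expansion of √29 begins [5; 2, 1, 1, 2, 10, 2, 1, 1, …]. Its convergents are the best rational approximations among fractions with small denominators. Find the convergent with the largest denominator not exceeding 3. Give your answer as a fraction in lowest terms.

16/3

a_0 = 5: 5/1  (≤ bound)
a_1 = 2: 11/2  (≤ bound)
a_2 = 1: 16/3  (≤ bound)
a_3 = 1: 27/5  (> 3, stop)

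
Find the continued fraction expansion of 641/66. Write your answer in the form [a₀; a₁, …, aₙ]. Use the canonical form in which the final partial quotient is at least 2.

641 = 9·66 + 47, so a_0 = 9
66 = 1·47 + 19, so a_1 = 1
47 = 2·19 + 9, so a_2 = 2
19 = 2·9 + 1, so a_3 = 2
9 = 9·1 + 0, so a_4 = 9

[9; 1, 2, 2, 9]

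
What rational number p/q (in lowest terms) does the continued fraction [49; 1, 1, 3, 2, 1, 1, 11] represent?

22403/452

a_0 = 49: 49/1
a_1 = 1: 50/1
a_2 = 1: 99/2
a_3 = 3: 347/7
a_4 = 2: 793/16
a_5 = 1: 1140/23
a_6 = 1: 1933/39
a_7 = 11: 22403/452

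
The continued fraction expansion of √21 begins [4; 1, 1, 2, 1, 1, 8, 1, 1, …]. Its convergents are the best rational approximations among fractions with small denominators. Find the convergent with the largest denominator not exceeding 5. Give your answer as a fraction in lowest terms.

List convergents until the denominator exceeds the bound:
a_0 = 4: 4/1  (≤ bound)
a_1 = 1: 5/1  (≤ bound)
a_2 = 1: 9/2  (≤ bound)
a_3 = 2: 23/5  (≤ bound)
a_4 = 1: 32/7  (> 5, stop)

23/5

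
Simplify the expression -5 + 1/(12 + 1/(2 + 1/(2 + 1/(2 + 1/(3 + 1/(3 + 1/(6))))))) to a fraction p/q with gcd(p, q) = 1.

-51974/10565

Collapse the nested fraction from the inside out:
Start with 6.
3 + 1/(6/1) = 3 + 1/6 = 19/6
3 + 1/(19/6) = 3 + 6/19 = 63/19
2 + 1/(63/19) = 2 + 19/63 = 145/63
2 + 1/(145/63) = 2 + 63/145 = 353/145
2 + 1/(353/145) = 2 + 145/353 = 851/353
12 + 1/(851/353) = 12 + 353/851 = 10565/851
-5 + 1/(10565/851) = -5 + 851/10565 = -51974/10565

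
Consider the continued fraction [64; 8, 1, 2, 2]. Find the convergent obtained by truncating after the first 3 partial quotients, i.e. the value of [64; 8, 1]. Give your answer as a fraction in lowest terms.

577/9

Start with 1.
8 + 1/(1/1) = 8 + 1/1 = 9/1
64 + 1/(9/1) = 64 + 1/9 = 577/9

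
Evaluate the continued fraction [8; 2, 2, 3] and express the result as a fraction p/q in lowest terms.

143/17

Start with 3.
2 + 1/(3/1) = 2 + 1/3 = 7/3
2 + 1/(7/3) = 2 + 3/7 = 17/7
8 + 1/(17/7) = 8 + 7/17 = 143/17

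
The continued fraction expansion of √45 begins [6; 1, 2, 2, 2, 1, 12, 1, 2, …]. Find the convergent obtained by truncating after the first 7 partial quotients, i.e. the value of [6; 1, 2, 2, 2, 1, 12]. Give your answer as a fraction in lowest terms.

2046/305

a_0 = 6: 6/1
a_1 = 1: 7/1
a_2 = 2: 20/3
a_3 = 2: 47/7
a_4 = 2: 114/17
a_5 = 1: 161/24
a_6 = 12: 2046/305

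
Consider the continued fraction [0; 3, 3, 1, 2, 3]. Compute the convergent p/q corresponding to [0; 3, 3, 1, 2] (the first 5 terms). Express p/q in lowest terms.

a_0 = 0: 0/1
a_1 = 3: 1/3
a_2 = 3: 3/10
a_3 = 1: 4/13
a_4 = 2: 11/36

11/36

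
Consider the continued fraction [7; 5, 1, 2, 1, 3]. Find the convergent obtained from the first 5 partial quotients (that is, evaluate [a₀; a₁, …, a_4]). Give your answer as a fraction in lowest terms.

a_0 = 7: 7/1
a_1 = 5: 36/5
a_2 = 1: 43/6
a_3 = 2: 122/17
a_4 = 1: 165/23

165/23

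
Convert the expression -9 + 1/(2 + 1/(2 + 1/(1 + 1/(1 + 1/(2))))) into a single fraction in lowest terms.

Build up convergents one term at a time:
a_0 = -9: -9/1
a_1 = 2: -17/2
a_2 = 2: -43/5
a_3 = 1: -60/7
a_4 = 1: -103/12
a_5 = 2: -266/31

-266/31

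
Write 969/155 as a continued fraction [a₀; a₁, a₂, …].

Apply division with remainder until the remainder is 0:
⌊969/155⌋ = 6, remainder 39
⌊155/39⌋ = 3, remainder 38
⌊39/38⌋ = 1, remainder 1
⌊38/1⌋ = 38, remainder 0

[6; 3, 1, 38]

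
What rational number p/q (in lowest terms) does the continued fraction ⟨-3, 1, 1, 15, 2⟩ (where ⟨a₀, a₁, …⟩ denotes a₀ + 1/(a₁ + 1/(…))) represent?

-159/64

Start with 2.
15 + 1/(2/1) = 15 + 1/2 = 31/2
1 + 1/(31/2) = 1 + 2/31 = 33/31
1 + 1/(33/31) = 1 + 31/33 = 64/33
-3 + 1/(64/33) = -3 + 33/64 = -159/64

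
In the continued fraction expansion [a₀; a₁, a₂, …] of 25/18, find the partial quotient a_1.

2

Apply division with remainder until the remainder is 0:
⌊25/18⌋ = 1, remainder 7
⌊18/7⌋ = 2, remainder 4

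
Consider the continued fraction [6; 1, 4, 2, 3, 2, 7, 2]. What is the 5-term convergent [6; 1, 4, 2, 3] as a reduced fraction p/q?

Build up convergents one term at a time:
a_0 = 6: 6/1
a_1 = 1: 7/1
a_2 = 4: 34/5
a_3 = 2: 75/11
a_4 = 3: 259/38

259/38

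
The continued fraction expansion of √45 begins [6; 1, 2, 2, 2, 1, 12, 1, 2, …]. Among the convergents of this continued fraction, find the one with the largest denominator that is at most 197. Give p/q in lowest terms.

161/24

a_0 = 6: 6/1  (≤ bound)
a_1 = 1: 7/1  (≤ bound)
a_2 = 2: 20/3  (≤ bound)
a_3 = 2: 47/7  (≤ bound)
a_4 = 2: 114/17  (≤ bound)
a_5 = 1: 161/24  (≤ bound)
a_6 = 12: 2046/305  (> 197, stop)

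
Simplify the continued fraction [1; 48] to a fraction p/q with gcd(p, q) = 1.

a_0 = 1: 1/1
a_1 = 48: 49/48

49/48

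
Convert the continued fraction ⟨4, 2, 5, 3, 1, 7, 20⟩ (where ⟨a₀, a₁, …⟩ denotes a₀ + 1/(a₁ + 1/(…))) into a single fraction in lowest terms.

Work from the innermost term outward:
Start with 20.
7 + 1/(20/1) = 7 + 1/20 = 141/20
1 + 1/(141/20) = 1 + 20/141 = 161/141
3 + 1/(161/141) = 3 + 141/161 = 624/161
5 + 1/(624/161) = 5 + 161/624 = 3281/624
2 + 1/(3281/624) = 2 + 624/3281 = 7186/3281
4 + 1/(7186/3281) = 4 + 3281/7186 = 32025/7186

32025/7186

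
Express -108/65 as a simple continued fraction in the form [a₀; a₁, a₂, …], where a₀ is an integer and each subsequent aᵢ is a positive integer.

-108 = -2·65 + 22, so a_0 = -2
65 = 2·22 + 21, so a_1 = 2
22 = 1·21 + 1, so a_2 = 1
21 = 21·1 + 0, so a_3 = 21

[-2; 2, 1, 21]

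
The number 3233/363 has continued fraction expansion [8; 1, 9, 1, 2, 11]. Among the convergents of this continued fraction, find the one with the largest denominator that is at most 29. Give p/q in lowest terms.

98/11

a_0 = 8: 8/1  (≤ bound)
a_1 = 1: 9/1  (≤ bound)
a_2 = 9: 89/10  (≤ bound)
a_3 = 1: 98/11  (≤ bound)
a_4 = 2: 285/32  (> 29, stop)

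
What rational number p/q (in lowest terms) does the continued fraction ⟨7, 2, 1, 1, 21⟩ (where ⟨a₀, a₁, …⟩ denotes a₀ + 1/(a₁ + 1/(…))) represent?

a_0 = 7: 7/1
a_1 = 2: 15/2
a_2 = 1: 22/3
a_3 = 1: 37/5
a_4 = 21: 799/108

799/108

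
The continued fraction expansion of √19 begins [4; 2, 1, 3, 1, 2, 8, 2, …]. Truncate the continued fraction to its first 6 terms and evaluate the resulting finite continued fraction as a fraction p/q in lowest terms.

170/39

a_0 = 4: 4/1
a_1 = 2: 9/2
a_2 = 1: 13/3
a_3 = 3: 48/11
a_4 = 1: 61/14
a_5 = 2: 170/39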